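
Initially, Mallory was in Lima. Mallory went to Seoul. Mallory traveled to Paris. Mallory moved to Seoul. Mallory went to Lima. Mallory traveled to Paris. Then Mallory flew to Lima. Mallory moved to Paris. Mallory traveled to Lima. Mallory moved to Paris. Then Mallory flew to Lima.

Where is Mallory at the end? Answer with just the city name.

Tracking Mallory's location:
Start: Mallory is in Lima.
After move 1: Lima -> Seoul. Mallory is in Seoul.
After move 2: Seoul -> Paris. Mallory is in Paris.
After move 3: Paris -> Seoul. Mallory is in Seoul.
After move 4: Seoul -> Lima. Mallory is in Lima.
After move 5: Lima -> Paris. Mallory is in Paris.
After move 6: Paris -> Lima. Mallory is in Lima.
After move 7: Lima -> Paris. Mallory is in Paris.
After move 8: Paris -> Lima. Mallory is in Lima.
After move 9: Lima -> Paris. Mallory is in Paris.
After move 10: Paris -> Lima. Mallory is in Lima.

Answer: Lima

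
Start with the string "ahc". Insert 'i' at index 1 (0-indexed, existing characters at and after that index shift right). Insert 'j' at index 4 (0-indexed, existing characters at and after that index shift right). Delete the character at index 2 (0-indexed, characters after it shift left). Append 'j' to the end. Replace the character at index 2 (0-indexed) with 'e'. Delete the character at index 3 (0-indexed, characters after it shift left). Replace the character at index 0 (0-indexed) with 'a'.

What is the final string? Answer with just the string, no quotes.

Answer: aiej

Derivation:
Applying each edit step by step:
Start: "ahc"
Op 1 (insert 'i' at idx 1): "ahc" -> "aihc"
Op 2 (insert 'j' at idx 4): "aihc" -> "aihcj"
Op 3 (delete idx 2 = 'h'): "aihcj" -> "aicj"
Op 4 (append 'j'): "aicj" -> "aicjj"
Op 5 (replace idx 2: 'c' -> 'e'): "aicjj" -> "aiejj"
Op 6 (delete idx 3 = 'j'): "aiejj" -> "aiej"
Op 7 (replace idx 0: 'a' -> 'a'): "aiej" -> "aiej"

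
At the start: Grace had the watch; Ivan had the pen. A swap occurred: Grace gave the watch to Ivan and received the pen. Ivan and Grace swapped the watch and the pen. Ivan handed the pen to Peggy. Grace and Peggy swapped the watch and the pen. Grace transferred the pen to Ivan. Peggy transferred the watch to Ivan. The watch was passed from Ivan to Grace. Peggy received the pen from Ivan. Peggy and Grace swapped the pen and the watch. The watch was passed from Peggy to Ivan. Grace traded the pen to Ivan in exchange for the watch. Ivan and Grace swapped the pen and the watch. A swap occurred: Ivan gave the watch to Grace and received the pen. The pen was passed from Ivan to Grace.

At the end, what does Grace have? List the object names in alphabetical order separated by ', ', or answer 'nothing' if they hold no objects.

Answer: pen, watch

Derivation:
Tracking all object holders:
Start: watch:Grace, pen:Ivan
Event 1 (swap watch<->pen: now watch:Ivan, pen:Grace). State: watch:Ivan, pen:Grace
Event 2 (swap watch<->pen: now watch:Grace, pen:Ivan). State: watch:Grace, pen:Ivan
Event 3 (give pen: Ivan -> Peggy). State: watch:Grace, pen:Peggy
Event 4 (swap watch<->pen: now watch:Peggy, pen:Grace). State: watch:Peggy, pen:Grace
Event 5 (give pen: Grace -> Ivan). State: watch:Peggy, pen:Ivan
Event 6 (give watch: Peggy -> Ivan). State: watch:Ivan, pen:Ivan
Event 7 (give watch: Ivan -> Grace). State: watch:Grace, pen:Ivan
Event 8 (give pen: Ivan -> Peggy). State: watch:Grace, pen:Peggy
Event 9 (swap pen<->watch: now pen:Grace, watch:Peggy). State: watch:Peggy, pen:Grace
Event 10 (give watch: Peggy -> Ivan). State: watch:Ivan, pen:Grace
Event 11 (swap pen<->watch: now pen:Ivan, watch:Grace). State: watch:Grace, pen:Ivan
Event 12 (swap pen<->watch: now pen:Grace, watch:Ivan). State: watch:Ivan, pen:Grace
Event 13 (swap watch<->pen: now watch:Grace, pen:Ivan). State: watch:Grace, pen:Ivan
Event 14 (give pen: Ivan -> Grace). State: watch:Grace, pen:Grace

Final state: watch:Grace, pen:Grace
Grace holds: pen, watch.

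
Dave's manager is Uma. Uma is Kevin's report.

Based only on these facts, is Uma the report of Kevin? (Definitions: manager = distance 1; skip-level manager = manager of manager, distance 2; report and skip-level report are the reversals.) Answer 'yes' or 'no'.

Answer: yes

Derivation:
Reconstructing the manager chain from the given facts:
  Kevin -> Uma -> Dave
(each arrow means 'manager of the next')
Positions in the chain (0 = top):
  position of Kevin: 0
  position of Uma: 1
  position of Dave: 2

Uma is at position 1, Kevin is at position 0; signed distance (j - i) = -1.
'report' requires j - i = -1. Actual distance is -1, so the relation HOLDS.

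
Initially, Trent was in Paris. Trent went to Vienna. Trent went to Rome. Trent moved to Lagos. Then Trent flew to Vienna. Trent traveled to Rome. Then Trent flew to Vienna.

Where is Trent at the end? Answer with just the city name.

Tracking Trent's location:
Start: Trent is in Paris.
After move 1: Paris -> Vienna. Trent is in Vienna.
After move 2: Vienna -> Rome. Trent is in Rome.
After move 3: Rome -> Lagos. Trent is in Lagos.
After move 4: Lagos -> Vienna. Trent is in Vienna.
After move 5: Vienna -> Rome. Trent is in Rome.
After move 6: Rome -> Vienna. Trent is in Vienna.

Answer: Vienna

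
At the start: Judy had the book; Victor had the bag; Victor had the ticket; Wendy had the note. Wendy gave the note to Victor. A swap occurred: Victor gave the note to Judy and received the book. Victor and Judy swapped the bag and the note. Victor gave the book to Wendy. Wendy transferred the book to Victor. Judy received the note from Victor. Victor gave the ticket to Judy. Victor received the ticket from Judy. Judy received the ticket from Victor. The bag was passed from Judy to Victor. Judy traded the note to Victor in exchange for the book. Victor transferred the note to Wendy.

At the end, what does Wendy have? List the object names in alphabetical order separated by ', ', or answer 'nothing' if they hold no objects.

Tracking all object holders:
Start: book:Judy, bag:Victor, ticket:Victor, note:Wendy
Event 1 (give note: Wendy -> Victor). State: book:Judy, bag:Victor, ticket:Victor, note:Victor
Event 2 (swap note<->book: now note:Judy, book:Victor). State: book:Victor, bag:Victor, ticket:Victor, note:Judy
Event 3 (swap bag<->note: now bag:Judy, note:Victor). State: book:Victor, bag:Judy, ticket:Victor, note:Victor
Event 4 (give book: Victor -> Wendy). State: book:Wendy, bag:Judy, ticket:Victor, note:Victor
Event 5 (give book: Wendy -> Victor). State: book:Victor, bag:Judy, ticket:Victor, note:Victor
Event 6 (give note: Victor -> Judy). State: book:Victor, bag:Judy, ticket:Victor, note:Judy
Event 7 (give ticket: Victor -> Judy). State: book:Victor, bag:Judy, ticket:Judy, note:Judy
Event 8 (give ticket: Judy -> Victor). State: book:Victor, bag:Judy, ticket:Victor, note:Judy
Event 9 (give ticket: Victor -> Judy). State: book:Victor, bag:Judy, ticket:Judy, note:Judy
Event 10 (give bag: Judy -> Victor). State: book:Victor, bag:Victor, ticket:Judy, note:Judy
Event 11 (swap note<->book: now note:Victor, book:Judy). State: book:Judy, bag:Victor, ticket:Judy, note:Victor
Event 12 (give note: Victor -> Wendy). State: book:Judy, bag:Victor, ticket:Judy, note:Wendy

Final state: book:Judy, bag:Victor, ticket:Judy, note:Wendy
Wendy holds: note.

Answer: note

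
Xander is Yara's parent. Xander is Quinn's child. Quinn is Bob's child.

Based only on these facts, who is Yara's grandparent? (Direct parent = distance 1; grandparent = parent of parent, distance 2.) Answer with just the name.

Answer: Quinn

Derivation:
Reconstructing the parent chain from the given facts:
  Bob -> Quinn -> Xander -> Yara
(each arrow means 'parent of the next')
Positions in the chain (0 = top):
  position of Bob: 0
  position of Quinn: 1
  position of Xander: 2
  position of Yara: 3

Yara is at position 3; the grandparent is 2 steps up the chain, i.e. position 1: Quinn.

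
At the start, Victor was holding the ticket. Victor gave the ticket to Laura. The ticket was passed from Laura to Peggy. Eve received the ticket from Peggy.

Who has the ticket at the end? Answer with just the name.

Tracking the ticket through each event:
Start: Victor has the ticket.
After event 1: Laura has the ticket.
After event 2: Peggy has the ticket.
After event 3: Eve has the ticket.

Answer: Eve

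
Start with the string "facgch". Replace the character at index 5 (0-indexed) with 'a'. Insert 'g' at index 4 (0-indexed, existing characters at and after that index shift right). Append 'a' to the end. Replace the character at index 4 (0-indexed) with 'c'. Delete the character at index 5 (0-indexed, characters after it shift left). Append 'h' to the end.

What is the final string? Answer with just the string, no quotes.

Answer: facgcaah

Derivation:
Applying each edit step by step:
Start: "facgch"
Op 1 (replace idx 5: 'h' -> 'a'): "facgch" -> "facgca"
Op 2 (insert 'g' at idx 4): "facgca" -> "facggca"
Op 3 (append 'a'): "facggca" -> "facggcaa"
Op 4 (replace idx 4: 'g' -> 'c'): "facggcaa" -> "facgccaa"
Op 5 (delete idx 5 = 'c'): "facgccaa" -> "facgcaa"
Op 6 (append 'h'): "facgcaa" -> "facgcaah"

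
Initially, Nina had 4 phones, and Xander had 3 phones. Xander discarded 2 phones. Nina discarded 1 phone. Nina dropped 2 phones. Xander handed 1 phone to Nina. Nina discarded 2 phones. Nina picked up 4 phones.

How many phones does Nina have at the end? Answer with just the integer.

Answer: 4

Derivation:
Tracking counts step by step:
Start: Nina=4, Xander=3
Event 1 (Xander -2): Xander: 3 -> 1. State: Nina=4, Xander=1
Event 2 (Nina -1): Nina: 4 -> 3. State: Nina=3, Xander=1
Event 3 (Nina -2): Nina: 3 -> 1. State: Nina=1, Xander=1
Event 4 (Xander -> Nina, 1): Xander: 1 -> 0, Nina: 1 -> 2. State: Nina=2, Xander=0
Event 5 (Nina -2): Nina: 2 -> 0. State: Nina=0, Xander=0
Event 6 (Nina +4): Nina: 0 -> 4. State: Nina=4, Xander=0

Nina's final count: 4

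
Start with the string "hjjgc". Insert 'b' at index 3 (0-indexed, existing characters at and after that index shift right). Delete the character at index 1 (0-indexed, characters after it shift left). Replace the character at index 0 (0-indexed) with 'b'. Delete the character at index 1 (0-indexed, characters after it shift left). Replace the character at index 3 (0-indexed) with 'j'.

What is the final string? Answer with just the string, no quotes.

Applying each edit step by step:
Start: "hjjgc"
Op 1 (insert 'b' at idx 3): "hjjgc" -> "hjjbgc"
Op 2 (delete idx 1 = 'j'): "hjjbgc" -> "hjbgc"
Op 3 (replace idx 0: 'h' -> 'b'): "hjbgc" -> "bjbgc"
Op 4 (delete idx 1 = 'j'): "bjbgc" -> "bbgc"
Op 5 (replace idx 3: 'c' -> 'j'): "bbgc" -> "bbgj"

Answer: bbgj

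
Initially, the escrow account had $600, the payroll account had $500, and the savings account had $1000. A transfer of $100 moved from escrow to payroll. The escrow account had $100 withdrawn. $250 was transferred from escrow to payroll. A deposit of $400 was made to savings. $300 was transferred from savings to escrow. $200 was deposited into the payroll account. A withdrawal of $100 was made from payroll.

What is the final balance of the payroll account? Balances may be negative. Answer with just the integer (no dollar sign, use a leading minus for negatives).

Tracking account balances step by step:
Start: escrow=600, payroll=500, savings=1000
Event 1 (transfer 100 escrow -> payroll): escrow: 600 - 100 = 500, payroll: 500 + 100 = 600. Balances: escrow=500, payroll=600, savings=1000
Event 2 (withdraw 100 from escrow): escrow: 500 - 100 = 400. Balances: escrow=400, payroll=600, savings=1000
Event 3 (transfer 250 escrow -> payroll): escrow: 400 - 250 = 150, payroll: 600 + 250 = 850. Balances: escrow=150, payroll=850, savings=1000
Event 4 (deposit 400 to savings): savings: 1000 + 400 = 1400. Balances: escrow=150, payroll=850, savings=1400
Event 5 (transfer 300 savings -> escrow): savings: 1400 - 300 = 1100, escrow: 150 + 300 = 450. Balances: escrow=450, payroll=850, savings=1100
Event 6 (deposit 200 to payroll): payroll: 850 + 200 = 1050. Balances: escrow=450, payroll=1050, savings=1100
Event 7 (withdraw 100 from payroll): payroll: 1050 - 100 = 950. Balances: escrow=450, payroll=950, savings=1100

Final balance of payroll: 950

Answer: 950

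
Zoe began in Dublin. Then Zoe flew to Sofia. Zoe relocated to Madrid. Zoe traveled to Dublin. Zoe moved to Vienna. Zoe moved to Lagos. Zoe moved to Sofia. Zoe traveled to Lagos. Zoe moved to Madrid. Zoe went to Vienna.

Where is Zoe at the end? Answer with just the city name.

Answer: Vienna

Derivation:
Tracking Zoe's location:
Start: Zoe is in Dublin.
After move 1: Dublin -> Sofia. Zoe is in Sofia.
After move 2: Sofia -> Madrid. Zoe is in Madrid.
After move 3: Madrid -> Dublin. Zoe is in Dublin.
After move 4: Dublin -> Vienna. Zoe is in Vienna.
After move 5: Vienna -> Lagos. Zoe is in Lagos.
After move 6: Lagos -> Sofia. Zoe is in Sofia.
After move 7: Sofia -> Lagos. Zoe is in Lagos.
After move 8: Lagos -> Madrid. Zoe is in Madrid.
After move 9: Madrid -> Vienna. Zoe is in Vienna.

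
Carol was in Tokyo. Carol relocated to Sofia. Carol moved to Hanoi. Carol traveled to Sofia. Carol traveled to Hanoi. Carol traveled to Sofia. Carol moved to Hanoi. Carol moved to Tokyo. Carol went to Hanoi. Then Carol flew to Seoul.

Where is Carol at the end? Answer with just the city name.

Answer: Seoul

Derivation:
Tracking Carol's location:
Start: Carol is in Tokyo.
After move 1: Tokyo -> Sofia. Carol is in Sofia.
After move 2: Sofia -> Hanoi. Carol is in Hanoi.
After move 3: Hanoi -> Sofia. Carol is in Sofia.
After move 4: Sofia -> Hanoi. Carol is in Hanoi.
After move 5: Hanoi -> Sofia. Carol is in Sofia.
After move 6: Sofia -> Hanoi. Carol is in Hanoi.
After move 7: Hanoi -> Tokyo. Carol is in Tokyo.
After move 8: Tokyo -> Hanoi. Carol is in Hanoi.
After move 9: Hanoi -> Seoul. Carol is in Seoul.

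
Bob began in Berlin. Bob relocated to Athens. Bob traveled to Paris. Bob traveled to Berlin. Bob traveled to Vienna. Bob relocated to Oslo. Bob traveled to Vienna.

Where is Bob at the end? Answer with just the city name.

Tracking Bob's location:
Start: Bob is in Berlin.
After move 1: Berlin -> Athens. Bob is in Athens.
After move 2: Athens -> Paris. Bob is in Paris.
After move 3: Paris -> Berlin. Bob is in Berlin.
After move 4: Berlin -> Vienna. Bob is in Vienna.
After move 5: Vienna -> Oslo. Bob is in Oslo.
After move 6: Oslo -> Vienna. Bob is in Vienna.

Answer: Vienna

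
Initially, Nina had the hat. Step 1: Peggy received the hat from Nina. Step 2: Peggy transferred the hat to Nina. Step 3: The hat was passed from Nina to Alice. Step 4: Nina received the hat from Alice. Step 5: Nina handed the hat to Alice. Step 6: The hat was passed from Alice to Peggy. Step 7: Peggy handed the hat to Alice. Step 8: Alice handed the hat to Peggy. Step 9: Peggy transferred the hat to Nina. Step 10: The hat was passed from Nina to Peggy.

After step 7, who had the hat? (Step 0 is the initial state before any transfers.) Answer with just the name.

Tracking the hat holder through step 7:
After step 0 (start): Nina
After step 1: Peggy
After step 2: Nina
After step 3: Alice
After step 4: Nina
After step 5: Alice
After step 6: Peggy
After step 7: Alice

At step 7, the holder is Alice.

Answer: Alice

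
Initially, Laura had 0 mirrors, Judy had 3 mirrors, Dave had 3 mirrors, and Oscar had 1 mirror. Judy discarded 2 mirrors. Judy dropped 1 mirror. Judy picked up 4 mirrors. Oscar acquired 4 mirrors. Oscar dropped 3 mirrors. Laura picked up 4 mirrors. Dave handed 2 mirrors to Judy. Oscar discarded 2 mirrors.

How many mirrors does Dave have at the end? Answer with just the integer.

Tracking counts step by step:
Start: Laura=0, Judy=3, Dave=3, Oscar=1
Event 1 (Judy -2): Judy: 3 -> 1. State: Laura=0, Judy=1, Dave=3, Oscar=1
Event 2 (Judy -1): Judy: 1 -> 0. State: Laura=0, Judy=0, Dave=3, Oscar=1
Event 3 (Judy +4): Judy: 0 -> 4. State: Laura=0, Judy=4, Dave=3, Oscar=1
Event 4 (Oscar +4): Oscar: 1 -> 5. State: Laura=0, Judy=4, Dave=3, Oscar=5
Event 5 (Oscar -3): Oscar: 5 -> 2. State: Laura=0, Judy=4, Dave=3, Oscar=2
Event 6 (Laura +4): Laura: 0 -> 4. State: Laura=4, Judy=4, Dave=3, Oscar=2
Event 7 (Dave -> Judy, 2): Dave: 3 -> 1, Judy: 4 -> 6. State: Laura=4, Judy=6, Dave=1, Oscar=2
Event 8 (Oscar -2): Oscar: 2 -> 0. State: Laura=4, Judy=6, Dave=1, Oscar=0

Dave's final count: 1

Answer: 1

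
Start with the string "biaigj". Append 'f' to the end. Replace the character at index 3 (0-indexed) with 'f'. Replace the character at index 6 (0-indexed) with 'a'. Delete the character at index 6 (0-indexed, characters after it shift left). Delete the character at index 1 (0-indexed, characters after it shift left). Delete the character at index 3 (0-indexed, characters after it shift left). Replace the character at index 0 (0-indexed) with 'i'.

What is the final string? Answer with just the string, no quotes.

Answer: iafj

Derivation:
Applying each edit step by step:
Start: "biaigj"
Op 1 (append 'f'): "biaigj" -> "biaigjf"
Op 2 (replace idx 3: 'i' -> 'f'): "biaigjf" -> "biafgjf"
Op 3 (replace idx 6: 'f' -> 'a'): "biafgjf" -> "biafgja"
Op 4 (delete idx 6 = 'a'): "biafgja" -> "biafgj"
Op 5 (delete idx 1 = 'i'): "biafgj" -> "bafgj"
Op 6 (delete idx 3 = 'g'): "bafgj" -> "bafj"
Op 7 (replace idx 0: 'b' -> 'i'): "bafj" -> "iafj"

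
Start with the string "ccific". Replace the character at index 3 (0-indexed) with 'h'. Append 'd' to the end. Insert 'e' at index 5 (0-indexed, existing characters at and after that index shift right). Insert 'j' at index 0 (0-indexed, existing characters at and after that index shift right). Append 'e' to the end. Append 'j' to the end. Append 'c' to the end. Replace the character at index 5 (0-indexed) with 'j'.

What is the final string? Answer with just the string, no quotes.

Applying each edit step by step:
Start: "ccific"
Op 1 (replace idx 3: 'f' -> 'h'): "ccific" -> "ccihic"
Op 2 (append 'd'): "ccihic" -> "ccihicd"
Op 3 (insert 'e' at idx 5): "ccihicd" -> "ccihiecd"
Op 4 (insert 'j' at idx 0): "ccihiecd" -> "jccihiecd"
Op 5 (append 'e'): "jccihiecd" -> "jccihiecde"
Op 6 (append 'j'): "jccihiecde" -> "jccihiecdej"
Op 7 (append 'c'): "jccihiecdej" -> "jccihiecdejc"
Op 8 (replace idx 5: 'i' -> 'j'): "jccihiecdejc" -> "jccihjecdejc"

Answer: jccihjecdejc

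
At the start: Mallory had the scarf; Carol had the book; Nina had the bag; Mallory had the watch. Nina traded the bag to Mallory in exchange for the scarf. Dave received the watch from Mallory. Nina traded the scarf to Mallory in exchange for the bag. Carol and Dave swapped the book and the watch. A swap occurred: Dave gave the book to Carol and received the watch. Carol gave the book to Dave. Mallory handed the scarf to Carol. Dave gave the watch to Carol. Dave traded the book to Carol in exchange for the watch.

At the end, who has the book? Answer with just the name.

Tracking all object holders:
Start: scarf:Mallory, book:Carol, bag:Nina, watch:Mallory
Event 1 (swap bag<->scarf: now bag:Mallory, scarf:Nina). State: scarf:Nina, book:Carol, bag:Mallory, watch:Mallory
Event 2 (give watch: Mallory -> Dave). State: scarf:Nina, book:Carol, bag:Mallory, watch:Dave
Event 3 (swap scarf<->bag: now scarf:Mallory, bag:Nina). State: scarf:Mallory, book:Carol, bag:Nina, watch:Dave
Event 4 (swap book<->watch: now book:Dave, watch:Carol). State: scarf:Mallory, book:Dave, bag:Nina, watch:Carol
Event 5 (swap book<->watch: now book:Carol, watch:Dave). State: scarf:Mallory, book:Carol, bag:Nina, watch:Dave
Event 6 (give book: Carol -> Dave). State: scarf:Mallory, book:Dave, bag:Nina, watch:Dave
Event 7 (give scarf: Mallory -> Carol). State: scarf:Carol, book:Dave, bag:Nina, watch:Dave
Event 8 (give watch: Dave -> Carol). State: scarf:Carol, book:Dave, bag:Nina, watch:Carol
Event 9 (swap book<->watch: now book:Carol, watch:Dave). State: scarf:Carol, book:Carol, bag:Nina, watch:Dave

Final state: scarf:Carol, book:Carol, bag:Nina, watch:Dave
The book is held by Carol.

Answer: Carol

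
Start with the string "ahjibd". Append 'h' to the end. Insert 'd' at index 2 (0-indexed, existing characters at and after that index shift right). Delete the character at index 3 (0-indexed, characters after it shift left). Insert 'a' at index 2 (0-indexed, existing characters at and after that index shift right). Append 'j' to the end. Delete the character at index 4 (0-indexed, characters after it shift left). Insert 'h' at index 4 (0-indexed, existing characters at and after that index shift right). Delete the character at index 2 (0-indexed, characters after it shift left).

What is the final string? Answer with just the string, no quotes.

Answer: ahdhbdhj

Derivation:
Applying each edit step by step:
Start: "ahjibd"
Op 1 (append 'h'): "ahjibd" -> "ahjibdh"
Op 2 (insert 'd' at idx 2): "ahjibdh" -> "ahdjibdh"
Op 3 (delete idx 3 = 'j'): "ahdjibdh" -> "ahdibdh"
Op 4 (insert 'a' at idx 2): "ahdibdh" -> "ahadibdh"
Op 5 (append 'j'): "ahadibdh" -> "ahadibdhj"
Op 6 (delete idx 4 = 'i'): "ahadibdhj" -> "ahadbdhj"
Op 7 (insert 'h' at idx 4): "ahadbdhj" -> "ahadhbdhj"
Op 8 (delete idx 2 = 'a'): "ahadhbdhj" -> "ahdhbdhj"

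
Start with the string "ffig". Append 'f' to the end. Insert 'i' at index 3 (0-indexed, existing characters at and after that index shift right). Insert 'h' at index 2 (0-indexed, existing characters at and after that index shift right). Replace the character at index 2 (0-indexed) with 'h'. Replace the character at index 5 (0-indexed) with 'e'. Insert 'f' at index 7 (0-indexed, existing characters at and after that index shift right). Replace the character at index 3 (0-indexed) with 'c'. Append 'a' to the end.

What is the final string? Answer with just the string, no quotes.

Applying each edit step by step:
Start: "ffig"
Op 1 (append 'f'): "ffig" -> "ffigf"
Op 2 (insert 'i' at idx 3): "ffigf" -> "ffiigf"
Op 3 (insert 'h' at idx 2): "ffiigf" -> "ffhiigf"
Op 4 (replace idx 2: 'h' -> 'h'): "ffhiigf" -> "ffhiigf"
Op 5 (replace idx 5: 'g' -> 'e'): "ffhiigf" -> "ffhiief"
Op 6 (insert 'f' at idx 7): "ffhiief" -> "ffhiieff"
Op 7 (replace idx 3: 'i' -> 'c'): "ffhiieff" -> "ffhcieff"
Op 8 (append 'a'): "ffhcieff" -> "ffhcieffa"

Answer: ffhcieffa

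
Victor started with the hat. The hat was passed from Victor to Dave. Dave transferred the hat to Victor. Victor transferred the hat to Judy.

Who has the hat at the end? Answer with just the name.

Tracking the hat through each event:
Start: Victor has the hat.
After event 1: Dave has the hat.
After event 2: Victor has the hat.
After event 3: Judy has the hat.

Answer: Judy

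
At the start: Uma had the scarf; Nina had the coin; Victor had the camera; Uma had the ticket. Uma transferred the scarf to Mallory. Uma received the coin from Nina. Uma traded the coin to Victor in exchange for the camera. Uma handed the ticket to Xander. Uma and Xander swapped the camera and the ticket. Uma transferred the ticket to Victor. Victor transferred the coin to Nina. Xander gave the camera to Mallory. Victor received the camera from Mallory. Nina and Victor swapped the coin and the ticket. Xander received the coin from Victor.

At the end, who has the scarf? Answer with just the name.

Tracking all object holders:
Start: scarf:Uma, coin:Nina, camera:Victor, ticket:Uma
Event 1 (give scarf: Uma -> Mallory). State: scarf:Mallory, coin:Nina, camera:Victor, ticket:Uma
Event 2 (give coin: Nina -> Uma). State: scarf:Mallory, coin:Uma, camera:Victor, ticket:Uma
Event 3 (swap coin<->camera: now coin:Victor, camera:Uma). State: scarf:Mallory, coin:Victor, camera:Uma, ticket:Uma
Event 4 (give ticket: Uma -> Xander). State: scarf:Mallory, coin:Victor, camera:Uma, ticket:Xander
Event 5 (swap camera<->ticket: now camera:Xander, ticket:Uma). State: scarf:Mallory, coin:Victor, camera:Xander, ticket:Uma
Event 6 (give ticket: Uma -> Victor). State: scarf:Mallory, coin:Victor, camera:Xander, ticket:Victor
Event 7 (give coin: Victor -> Nina). State: scarf:Mallory, coin:Nina, camera:Xander, ticket:Victor
Event 8 (give camera: Xander -> Mallory). State: scarf:Mallory, coin:Nina, camera:Mallory, ticket:Victor
Event 9 (give camera: Mallory -> Victor). State: scarf:Mallory, coin:Nina, camera:Victor, ticket:Victor
Event 10 (swap coin<->ticket: now coin:Victor, ticket:Nina). State: scarf:Mallory, coin:Victor, camera:Victor, ticket:Nina
Event 11 (give coin: Victor -> Xander). State: scarf:Mallory, coin:Xander, camera:Victor, ticket:Nina

Final state: scarf:Mallory, coin:Xander, camera:Victor, ticket:Nina
The scarf is held by Mallory.

Answer: Mallory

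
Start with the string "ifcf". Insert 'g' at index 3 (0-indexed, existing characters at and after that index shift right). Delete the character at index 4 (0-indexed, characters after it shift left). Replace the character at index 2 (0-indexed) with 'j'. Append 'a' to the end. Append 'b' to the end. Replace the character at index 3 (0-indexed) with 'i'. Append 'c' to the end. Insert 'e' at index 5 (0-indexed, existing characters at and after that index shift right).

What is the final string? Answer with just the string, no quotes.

Answer: ifjiaebc

Derivation:
Applying each edit step by step:
Start: "ifcf"
Op 1 (insert 'g' at idx 3): "ifcf" -> "ifcgf"
Op 2 (delete idx 4 = 'f'): "ifcgf" -> "ifcg"
Op 3 (replace idx 2: 'c' -> 'j'): "ifcg" -> "ifjg"
Op 4 (append 'a'): "ifjg" -> "ifjga"
Op 5 (append 'b'): "ifjga" -> "ifjgab"
Op 6 (replace idx 3: 'g' -> 'i'): "ifjgab" -> "ifjiab"
Op 7 (append 'c'): "ifjiab" -> "ifjiabc"
Op 8 (insert 'e' at idx 5): "ifjiabc" -> "ifjiaebc"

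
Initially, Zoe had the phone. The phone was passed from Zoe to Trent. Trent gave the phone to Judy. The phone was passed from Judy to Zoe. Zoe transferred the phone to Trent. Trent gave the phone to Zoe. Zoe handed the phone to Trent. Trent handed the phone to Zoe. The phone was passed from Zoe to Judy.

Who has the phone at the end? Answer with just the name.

Answer: Judy

Derivation:
Tracking the phone through each event:
Start: Zoe has the phone.
After event 1: Trent has the phone.
After event 2: Judy has the phone.
After event 3: Zoe has the phone.
After event 4: Trent has the phone.
After event 5: Zoe has the phone.
After event 6: Trent has the phone.
After event 7: Zoe has the phone.
After event 8: Judy has the phone.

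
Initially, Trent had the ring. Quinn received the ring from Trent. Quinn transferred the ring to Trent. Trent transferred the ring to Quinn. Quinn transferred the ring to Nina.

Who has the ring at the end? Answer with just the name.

Answer: Nina

Derivation:
Tracking the ring through each event:
Start: Trent has the ring.
After event 1: Quinn has the ring.
After event 2: Trent has the ring.
After event 3: Quinn has the ring.
After event 4: Nina has the ring.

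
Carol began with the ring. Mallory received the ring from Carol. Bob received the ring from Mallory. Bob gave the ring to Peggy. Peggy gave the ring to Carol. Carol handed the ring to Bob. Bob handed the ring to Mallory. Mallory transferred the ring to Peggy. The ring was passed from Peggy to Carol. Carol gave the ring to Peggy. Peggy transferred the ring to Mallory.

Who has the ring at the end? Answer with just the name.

Tracking the ring through each event:
Start: Carol has the ring.
After event 1: Mallory has the ring.
After event 2: Bob has the ring.
After event 3: Peggy has the ring.
After event 4: Carol has the ring.
After event 5: Bob has the ring.
After event 6: Mallory has the ring.
After event 7: Peggy has the ring.
After event 8: Carol has the ring.
After event 9: Peggy has the ring.
After event 10: Mallory has the ring.

Answer: Mallory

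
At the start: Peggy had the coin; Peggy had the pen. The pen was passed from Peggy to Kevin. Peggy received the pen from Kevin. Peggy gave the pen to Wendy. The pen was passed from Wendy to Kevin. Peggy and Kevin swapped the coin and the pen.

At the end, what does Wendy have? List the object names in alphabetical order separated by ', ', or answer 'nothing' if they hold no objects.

Answer: nothing

Derivation:
Tracking all object holders:
Start: coin:Peggy, pen:Peggy
Event 1 (give pen: Peggy -> Kevin). State: coin:Peggy, pen:Kevin
Event 2 (give pen: Kevin -> Peggy). State: coin:Peggy, pen:Peggy
Event 3 (give pen: Peggy -> Wendy). State: coin:Peggy, pen:Wendy
Event 4 (give pen: Wendy -> Kevin). State: coin:Peggy, pen:Kevin
Event 5 (swap coin<->pen: now coin:Kevin, pen:Peggy). State: coin:Kevin, pen:Peggy

Final state: coin:Kevin, pen:Peggy
Wendy holds: (nothing).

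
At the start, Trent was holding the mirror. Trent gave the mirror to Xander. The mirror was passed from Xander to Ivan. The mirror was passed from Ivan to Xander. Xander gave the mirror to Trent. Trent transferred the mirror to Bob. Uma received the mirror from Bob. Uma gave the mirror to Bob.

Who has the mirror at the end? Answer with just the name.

Tracking the mirror through each event:
Start: Trent has the mirror.
After event 1: Xander has the mirror.
After event 2: Ivan has the mirror.
After event 3: Xander has the mirror.
After event 4: Trent has the mirror.
After event 5: Bob has the mirror.
After event 6: Uma has the mirror.
After event 7: Bob has the mirror.

Answer: Bob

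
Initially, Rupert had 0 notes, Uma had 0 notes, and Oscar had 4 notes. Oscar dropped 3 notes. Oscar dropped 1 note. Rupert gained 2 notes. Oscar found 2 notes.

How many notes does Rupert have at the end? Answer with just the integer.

Tracking counts step by step:
Start: Rupert=0, Uma=0, Oscar=4
Event 1 (Oscar -3): Oscar: 4 -> 1. State: Rupert=0, Uma=0, Oscar=1
Event 2 (Oscar -1): Oscar: 1 -> 0. State: Rupert=0, Uma=0, Oscar=0
Event 3 (Rupert +2): Rupert: 0 -> 2. State: Rupert=2, Uma=0, Oscar=0
Event 4 (Oscar +2): Oscar: 0 -> 2. State: Rupert=2, Uma=0, Oscar=2

Rupert's final count: 2

Answer: 2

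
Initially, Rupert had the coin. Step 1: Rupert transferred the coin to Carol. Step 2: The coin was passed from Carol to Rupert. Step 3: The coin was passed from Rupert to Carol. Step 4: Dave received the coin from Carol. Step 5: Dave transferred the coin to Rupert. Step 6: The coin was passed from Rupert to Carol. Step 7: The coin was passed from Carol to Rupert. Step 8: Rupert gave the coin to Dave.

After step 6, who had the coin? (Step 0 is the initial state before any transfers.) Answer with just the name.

Answer: Carol

Derivation:
Tracking the coin holder through step 6:
After step 0 (start): Rupert
After step 1: Carol
After step 2: Rupert
After step 3: Carol
After step 4: Dave
After step 5: Rupert
After step 6: Carol

At step 6, the holder is Carol.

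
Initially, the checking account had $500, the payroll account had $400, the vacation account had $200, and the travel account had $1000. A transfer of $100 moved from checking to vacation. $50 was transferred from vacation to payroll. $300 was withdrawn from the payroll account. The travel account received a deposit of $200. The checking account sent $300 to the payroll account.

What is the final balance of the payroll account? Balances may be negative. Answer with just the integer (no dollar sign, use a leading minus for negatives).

Tracking account balances step by step:
Start: checking=500, payroll=400, vacation=200, travel=1000
Event 1 (transfer 100 checking -> vacation): checking: 500 - 100 = 400, vacation: 200 + 100 = 300. Balances: checking=400, payroll=400, vacation=300, travel=1000
Event 2 (transfer 50 vacation -> payroll): vacation: 300 - 50 = 250, payroll: 400 + 50 = 450. Balances: checking=400, payroll=450, vacation=250, travel=1000
Event 3 (withdraw 300 from payroll): payroll: 450 - 300 = 150. Balances: checking=400, payroll=150, vacation=250, travel=1000
Event 4 (deposit 200 to travel): travel: 1000 + 200 = 1200. Balances: checking=400, payroll=150, vacation=250, travel=1200
Event 5 (transfer 300 checking -> payroll): checking: 400 - 300 = 100, payroll: 150 + 300 = 450. Balances: checking=100, payroll=450, vacation=250, travel=1200

Final balance of payroll: 450

Answer: 450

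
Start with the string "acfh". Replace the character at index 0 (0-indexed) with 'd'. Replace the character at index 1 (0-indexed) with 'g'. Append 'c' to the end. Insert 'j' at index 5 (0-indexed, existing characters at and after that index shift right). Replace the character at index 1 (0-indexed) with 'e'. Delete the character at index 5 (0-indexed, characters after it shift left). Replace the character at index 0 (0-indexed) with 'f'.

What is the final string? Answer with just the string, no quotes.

Answer: fefhc

Derivation:
Applying each edit step by step:
Start: "acfh"
Op 1 (replace idx 0: 'a' -> 'd'): "acfh" -> "dcfh"
Op 2 (replace idx 1: 'c' -> 'g'): "dcfh" -> "dgfh"
Op 3 (append 'c'): "dgfh" -> "dgfhc"
Op 4 (insert 'j' at idx 5): "dgfhc" -> "dgfhcj"
Op 5 (replace idx 1: 'g' -> 'e'): "dgfhcj" -> "defhcj"
Op 6 (delete idx 5 = 'j'): "defhcj" -> "defhc"
Op 7 (replace idx 0: 'd' -> 'f'): "defhc" -> "fefhc"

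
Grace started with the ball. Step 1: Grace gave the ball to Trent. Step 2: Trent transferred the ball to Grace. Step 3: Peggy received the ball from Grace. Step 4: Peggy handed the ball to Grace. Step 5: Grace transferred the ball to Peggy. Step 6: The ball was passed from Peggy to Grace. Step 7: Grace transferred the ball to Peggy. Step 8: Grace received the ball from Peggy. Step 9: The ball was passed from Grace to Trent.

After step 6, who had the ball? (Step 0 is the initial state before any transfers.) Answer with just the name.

Answer: Grace

Derivation:
Tracking the ball holder through step 6:
After step 0 (start): Grace
After step 1: Trent
After step 2: Grace
After step 3: Peggy
After step 4: Grace
After step 5: Peggy
After step 6: Grace

At step 6, the holder is Grace.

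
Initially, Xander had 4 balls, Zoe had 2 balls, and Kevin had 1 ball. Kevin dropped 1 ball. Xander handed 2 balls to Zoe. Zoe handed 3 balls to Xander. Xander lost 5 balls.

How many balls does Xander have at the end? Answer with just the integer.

Answer: 0

Derivation:
Tracking counts step by step:
Start: Xander=4, Zoe=2, Kevin=1
Event 1 (Kevin -1): Kevin: 1 -> 0. State: Xander=4, Zoe=2, Kevin=0
Event 2 (Xander -> Zoe, 2): Xander: 4 -> 2, Zoe: 2 -> 4. State: Xander=2, Zoe=4, Kevin=0
Event 3 (Zoe -> Xander, 3): Zoe: 4 -> 1, Xander: 2 -> 5. State: Xander=5, Zoe=1, Kevin=0
Event 4 (Xander -5): Xander: 5 -> 0. State: Xander=0, Zoe=1, Kevin=0

Xander's final count: 0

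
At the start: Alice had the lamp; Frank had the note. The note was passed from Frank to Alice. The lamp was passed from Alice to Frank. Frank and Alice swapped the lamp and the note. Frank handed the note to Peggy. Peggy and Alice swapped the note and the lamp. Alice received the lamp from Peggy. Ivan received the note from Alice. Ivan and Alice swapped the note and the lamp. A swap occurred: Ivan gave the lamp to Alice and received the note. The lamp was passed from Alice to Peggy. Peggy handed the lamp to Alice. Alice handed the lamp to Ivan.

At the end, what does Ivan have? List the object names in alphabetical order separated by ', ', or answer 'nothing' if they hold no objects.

Answer: lamp, note

Derivation:
Tracking all object holders:
Start: lamp:Alice, note:Frank
Event 1 (give note: Frank -> Alice). State: lamp:Alice, note:Alice
Event 2 (give lamp: Alice -> Frank). State: lamp:Frank, note:Alice
Event 3 (swap lamp<->note: now lamp:Alice, note:Frank). State: lamp:Alice, note:Frank
Event 4 (give note: Frank -> Peggy). State: lamp:Alice, note:Peggy
Event 5 (swap note<->lamp: now note:Alice, lamp:Peggy). State: lamp:Peggy, note:Alice
Event 6 (give lamp: Peggy -> Alice). State: lamp:Alice, note:Alice
Event 7 (give note: Alice -> Ivan). State: lamp:Alice, note:Ivan
Event 8 (swap note<->lamp: now note:Alice, lamp:Ivan). State: lamp:Ivan, note:Alice
Event 9 (swap lamp<->note: now lamp:Alice, note:Ivan). State: lamp:Alice, note:Ivan
Event 10 (give lamp: Alice -> Peggy). State: lamp:Peggy, note:Ivan
Event 11 (give lamp: Peggy -> Alice). State: lamp:Alice, note:Ivan
Event 12 (give lamp: Alice -> Ivan). State: lamp:Ivan, note:Ivan

Final state: lamp:Ivan, note:Ivan
Ivan holds: lamp, note.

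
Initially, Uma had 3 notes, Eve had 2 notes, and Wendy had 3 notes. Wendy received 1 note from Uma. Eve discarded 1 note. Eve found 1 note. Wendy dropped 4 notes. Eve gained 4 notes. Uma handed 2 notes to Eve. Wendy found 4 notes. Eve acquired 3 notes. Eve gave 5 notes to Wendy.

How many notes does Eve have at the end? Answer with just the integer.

Answer: 6

Derivation:
Tracking counts step by step:
Start: Uma=3, Eve=2, Wendy=3
Event 1 (Uma -> Wendy, 1): Uma: 3 -> 2, Wendy: 3 -> 4. State: Uma=2, Eve=2, Wendy=4
Event 2 (Eve -1): Eve: 2 -> 1. State: Uma=2, Eve=1, Wendy=4
Event 3 (Eve +1): Eve: 1 -> 2. State: Uma=2, Eve=2, Wendy=4
Event 4 (Wendy -4): Wendy: 4 -> 0. State: Uma=2, Eve=2, Wendy=0
Event 5 (Eve +4): Eve: 2 -> 6. State: Uma=2, Eve=6, Wendy=0
Event 6 (Uma -> Eve, 2): Uma: 2 -> 0, Eve: 6 -> 8. State: Uma=0, Eve=8, Wendy=0
Event 7 (Wendy +4): Wendy: 0 -> 4. State: Uma=0, Eve=8, Wendy=4
Event 8 (Eve +3): Eve: 8 -> 11. State: Uma=0, Eve=11, Wendy=4
Event 9 (Eve -> Wendy, 5): Eve: 11 -> 6, Wendy: 4 -> 9. State: Uma=0, Eve=6, Wendy=9

Eve's final count: 6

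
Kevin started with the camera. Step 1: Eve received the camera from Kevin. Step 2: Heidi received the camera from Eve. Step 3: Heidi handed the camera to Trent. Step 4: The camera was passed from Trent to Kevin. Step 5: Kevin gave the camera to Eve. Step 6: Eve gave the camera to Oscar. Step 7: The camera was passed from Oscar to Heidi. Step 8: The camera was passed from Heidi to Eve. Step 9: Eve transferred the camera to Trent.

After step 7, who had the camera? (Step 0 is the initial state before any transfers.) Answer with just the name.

Answer: Heidi

Derivation:
Tracking the camera holder through step 7:
After step 0 (start): Kevin
After step 1: Eve
After step 2: Heidi
After step 3: Trent
After step 4: Kevin
After step 5: Eve
After step 6: Oscar
After step 7: Heidi

At step 7, the holder is Heidi.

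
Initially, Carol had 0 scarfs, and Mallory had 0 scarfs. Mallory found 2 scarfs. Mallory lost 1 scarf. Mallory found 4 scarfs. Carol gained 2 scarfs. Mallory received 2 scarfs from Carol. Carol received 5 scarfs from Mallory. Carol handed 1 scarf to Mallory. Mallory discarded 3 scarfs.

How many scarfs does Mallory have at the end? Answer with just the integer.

Answer: 0

Derivation:
Tracking counts step by step:
Start: Carol=0, Mallory=0
Event 1 (Mallory +2): Mallory: 0 -> 2. State: Carol=0, Mallory=2
Event 2 (Mallory -1): Mallory: 2 -> 1. State: Carol=0, Mallory=1
Event 3 (Mallory +4): Mallory: 1 -> 5. State: Carol=0, Mallory=5
Event 4 (Carol +2): Carol: 0 -> 2. State: Carol=2, Mallory=5
Event 5 (Carol -> Mallory, 2): Carol: 2 -> 0, Mallory: 5 -> 7. State: Carol=0, Mallory=7
Event 6 (Mallory -> Carol, 5): Mallory: 7 -> 2, Carol: 0 -> 5. State: Carol=5, Mallory=2
Event 7 (Carol -> Mallory, 1): Carol: 5 -> 4, Mallory: 2 -> 3. State: Carol=4, Mallory=3
Event 8 (Mallory -3): Mallory: 3 -> 0. State: Carol=4, Mallory=0

Mallory's final count: 0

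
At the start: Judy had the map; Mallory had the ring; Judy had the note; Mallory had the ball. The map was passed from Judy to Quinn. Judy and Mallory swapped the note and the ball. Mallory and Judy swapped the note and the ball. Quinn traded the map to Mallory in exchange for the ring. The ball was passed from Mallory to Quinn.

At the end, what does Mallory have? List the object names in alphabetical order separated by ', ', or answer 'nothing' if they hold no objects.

Answer: map

Derivation:
Tracking all object holders:
Start: map:Judy, ring:Mallory, note:Judy, ball:Mallory
Event 1 (give map: Judy -> Quinn). State: map:Quinn, ring:Mallory, note:Judy, ball:Mallory
Event 2 (swap note<->ball: now note:Mallory, ball:Judy). State: map:Quinn, ring:Mallory, note:Mallory, ball:Judy
Event 3 (swap note<->ball: now note:Judy, ball:Mallory). State: map:Quinn, ring:Mallory, note:Judy, ball:Mallory
Event 4 (swap map<->ring: now map:Mallory, ring:Quinn). State: map:Mallory, ring:Quinn, note:Judy, ball:Mallory
Event 5 (give ball: Mallory -> Quinn). State: map:Mallory, ring:Quinn, note:Judy, ball:Quinn

Final state: map:Mallory, ring:Quinn, note:Judy, ball:Quinn
Mallory holds: map.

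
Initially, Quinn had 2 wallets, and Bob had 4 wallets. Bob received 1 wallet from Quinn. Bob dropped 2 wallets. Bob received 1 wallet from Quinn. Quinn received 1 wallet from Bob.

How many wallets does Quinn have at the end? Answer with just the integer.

Tracking counts step by step:
Start: Quinn=2, Bob=4
Event 1 (Quinn -> Bob, 1): Quinn: 2 -> 1, Bob: 4 -> 5. State: Quinn=1, Bob=5
Event 2 (Bob -2): Bob: 5 -> 3. State: Quinn=1, Bob=3
Event 3 (Quinn -> Bob, 1): Quinn: 1 -> 0, Bob: 3 -> 4. State: Quinn=0, Bob=4
Event 4 (Bob -> Quinn, 1): Bob: 4 -> 3, Quinn: 0 -> 1. State: Quinn=1, Bob=3

Quinn's final count: 1

Answer: 1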